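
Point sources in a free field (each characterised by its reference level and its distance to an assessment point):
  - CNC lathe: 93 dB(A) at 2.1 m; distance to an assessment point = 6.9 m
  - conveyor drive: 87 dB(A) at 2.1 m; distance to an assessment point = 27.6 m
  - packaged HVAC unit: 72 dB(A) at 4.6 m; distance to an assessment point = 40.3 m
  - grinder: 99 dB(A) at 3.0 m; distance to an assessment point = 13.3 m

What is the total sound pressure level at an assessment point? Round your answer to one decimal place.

First find each source's level at the receiver (point-source: −20·log₁₀(r/r_ref)), then combine on an intensity basis.
CNC lathe: 93 − 20·log₁₀(6.9/2.1) = 93 − 10.33 = 82.67 dB(A).
conveyor drive: 87 − 20·log₁₀(27.6/2.1) = 87 − 22.37 = 64.63 dB(A).
packaged HVAC unit: 72 − 20·log₁₀(40.3/4.6) = 72 − 18.85 = 53.15 dB(A).
grinder: 99 − 20·log₁₀(13.3/3.0) = 99 − 12.93 = 86.07 dB(A).
Σ 10^(L/10) = 5.921e+08 → L_total = 10·log₁₀(5.921e+08) = 87.72 dB(A).

87.7 dB(A)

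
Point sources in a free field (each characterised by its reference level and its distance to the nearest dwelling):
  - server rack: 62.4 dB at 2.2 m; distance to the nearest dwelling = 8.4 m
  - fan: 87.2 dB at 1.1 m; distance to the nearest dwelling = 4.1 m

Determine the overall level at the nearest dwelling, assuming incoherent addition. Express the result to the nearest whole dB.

Apply inverse-square spreading to bring every level to the receiver, then sum 10^(L/10).
server rack: 62.4 − 20·log₁₀(8.4/2.2) = 62.4 − 11.64 = 50.76 dB.
fan: 87.2 − 20·log₁₀(4.1/1.1) = 87.2 − 11.43 = 75.77 dB.
Σ 10^(L/10) = 3.790e+07 → L_total = 10·log₁₀(3.790e+07) = 75.79 dB.

76 dB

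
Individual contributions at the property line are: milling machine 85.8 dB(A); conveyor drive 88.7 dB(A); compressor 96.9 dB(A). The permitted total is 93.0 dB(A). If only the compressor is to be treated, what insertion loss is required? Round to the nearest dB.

7 dB

Fixed contribution from the other sources: Σ 10^(L/10) = 10^(85.8/10) + 10^(88.7/10) = 1.121e+09 (90.50 dB(A)).
To meet 93.0 dB(A) overall, the treated compressor may contribute at most 10^(93.0/10) − 1.121e+09 = 8.738e+08, i.e. 89.41 dB(A).
So the compressor must be reduced from 96.9 to 89.41 dB(A): IL = 7.49 dB.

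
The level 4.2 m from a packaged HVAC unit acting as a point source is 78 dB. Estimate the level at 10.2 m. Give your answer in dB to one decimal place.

70.3 dB

For a point source, L₂ = L₁ − 20·log₁₀(r₂/r₁).
L₂ = 78 − 20·log₁₀(10.2/4.2) = 78 − 7.707 = 70.29 dB.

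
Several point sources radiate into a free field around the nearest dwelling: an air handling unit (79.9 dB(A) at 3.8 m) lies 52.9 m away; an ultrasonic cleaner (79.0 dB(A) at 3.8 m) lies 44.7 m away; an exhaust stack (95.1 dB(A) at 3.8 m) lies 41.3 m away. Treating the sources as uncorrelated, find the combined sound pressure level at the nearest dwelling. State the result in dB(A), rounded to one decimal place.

Apply inverse-square spreading to bring every level to the receiver, then sum 10^(L/10).
air handling unit: 79.9 − 20·log₁₀(52.9/3.8) = 79.9 − 22.87 = 57.03 dB(A).
ultrasonic cleaner: 79.0 − 20·log₁₀(44.7/3.8) = 79.0 − 21.41 = 57.59 dB(A).
exhaust stack: 95.1 − 20·log₁₀(41.3/3.8) = 95.1 − 20.72 = 74.38 dB(A).
Σ 10^(L/10) = 2.847e+07 → L_total = 10·log₁₀(2.847e+07) = 74.54 dB(A).

74.5 dB(A)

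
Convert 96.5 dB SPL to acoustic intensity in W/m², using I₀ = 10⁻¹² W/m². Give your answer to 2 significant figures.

0.0045 W/m²

I/I₀ = 10^(96.5/10) = 4.467e+09, so I = 4.467e+09 × 10⁻¹² W/m².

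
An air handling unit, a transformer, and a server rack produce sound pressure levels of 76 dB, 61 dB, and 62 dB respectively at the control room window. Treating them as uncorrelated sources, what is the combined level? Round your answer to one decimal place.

For uncorrelated sources the intensities add, so convert each level to linear form, sum, and take 10·log₁₀ of the total.
Σ 10^(L/10) = 10^(76/10) + 10^(61/10) + 10^(62/10) = 4.265e+07.
L_total = 10·log₁₀(4.265e+07) = 76.30 dB.

76.3 dB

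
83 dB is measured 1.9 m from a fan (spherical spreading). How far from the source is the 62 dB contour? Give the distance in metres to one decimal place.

21.3 m

For a point source L₁ − L₂ = 20·log₁₀(r₂/r₁), so r₂ = r₁·10^((L₁−L₂)/20).
r₂ = 1.9·10^((83−62)/20) = 1.9·10^(21.0/20) = 21.32 m.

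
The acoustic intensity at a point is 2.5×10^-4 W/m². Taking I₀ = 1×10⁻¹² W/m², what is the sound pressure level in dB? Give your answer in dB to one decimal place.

84.0 dB

L = 10·log₁₀(I/I₀) = 10·log₁₀(2.5×10^-4/10⁻¹²) = 10·log₁₀(2.5×10^8).
L = 10·(0.3979 + 8) = 83.98 dB.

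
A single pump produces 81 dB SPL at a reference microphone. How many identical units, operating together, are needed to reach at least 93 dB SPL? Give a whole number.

N identical sources give L₁ + 10·log₁₀ N, so require 10·log₁₀ N ≥ 93 − 81 = 12.0 dB.
N ≥ 10^(12.0/10) = 15.849, so N = 16.

16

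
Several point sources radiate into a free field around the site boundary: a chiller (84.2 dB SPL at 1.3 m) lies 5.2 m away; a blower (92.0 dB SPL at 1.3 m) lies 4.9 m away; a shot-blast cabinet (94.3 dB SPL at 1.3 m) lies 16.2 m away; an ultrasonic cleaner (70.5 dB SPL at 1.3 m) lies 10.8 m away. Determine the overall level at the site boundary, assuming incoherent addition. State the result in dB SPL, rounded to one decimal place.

Propagate each source to the receiver with L = L_ref − 20·log₁₀(r/r_ref), then add intensities.
chiller: 84.2 − 20·log₁₀(5.2/1.3) = 84.2 − 12.04 = 72.16 dB SPL.
blower: 92.0 − 20·log₁₀(4.9/1.3) = 92.0 − 11.53 = 80.47 dB SPL.
shot-blast cabinet: 94.3 − 20·log₁₀(16.2/1.3) = 94.3 − 21.91 = 72.39 dB SPL.
ultrasonic cleaner: 70.5 − 20·log₁₀(10.8/1.3) = 70.5 − 18.39 = 52.11 dB SPL.
Σ 10^(L/10) = 1.455e+08 → L_total = 10·log₁₀(1.455e+08) = 81.63 dB SPL.

81.6 dB SPL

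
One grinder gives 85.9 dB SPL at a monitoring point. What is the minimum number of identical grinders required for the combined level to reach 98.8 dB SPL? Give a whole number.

Need L₁ + 10·log₁₀ N ≥ 98.8, i.e. log₁₀ N ≥ 1.29.
N ≥ 10^(12.9/10) = 19.498, so N = 20.

20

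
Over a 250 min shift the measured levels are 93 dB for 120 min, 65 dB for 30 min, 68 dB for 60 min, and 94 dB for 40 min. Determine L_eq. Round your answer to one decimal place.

91.3 dB

The energy average is taken in the linear domain: L_eq = 10·log₁₀[(Σ tᵢ·10^(Lᵢ/10))/T], T = 250 min.
Σ tᵢ·10^(Lᵢ/10) = 120·10^(93/10) + 30·10^(65/10) + 60·10^(68/10) + 40·10^(94/10) = 3.404e+11.
L_eq = 10·log₁₀(3.404e+11/250) = 91.34 dB.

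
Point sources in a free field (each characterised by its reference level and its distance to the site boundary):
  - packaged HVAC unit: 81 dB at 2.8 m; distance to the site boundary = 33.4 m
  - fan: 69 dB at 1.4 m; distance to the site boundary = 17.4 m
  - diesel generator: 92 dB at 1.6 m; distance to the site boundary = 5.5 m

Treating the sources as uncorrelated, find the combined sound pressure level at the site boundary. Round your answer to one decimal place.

Apply inverse-square spreading to bring every level to the receiver, then sum 10^(L/10).
packaged HVAC unit: 81 − 20·log₁₀(33.4/2.8) = 81 − 21.53 = 59.47 dB.
fan: 69 − 20·log₁₀(17.4/1.4) = 69 − 21.89 = 47.11 dB.
diesel generator: 92 − 20·log₁₀(5.5/1.6) = 92 − 10.72 = 81.28 dB.
Σ 10^(L/10) = 1.351e+08 → L_total = 10·log₁₀(1.351e+08) = 81.31 dB.

81.3 dB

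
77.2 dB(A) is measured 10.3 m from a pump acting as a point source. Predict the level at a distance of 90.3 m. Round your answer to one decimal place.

Spherical spreading from a point source gives a 20·log₁₀(r₂/r₁) drop.
L₂ = 77.2 − 20·log₁₀(90.3/10.3) = 77.2 − 18.857 = 58.34 dB(A).

58.3 dB(A)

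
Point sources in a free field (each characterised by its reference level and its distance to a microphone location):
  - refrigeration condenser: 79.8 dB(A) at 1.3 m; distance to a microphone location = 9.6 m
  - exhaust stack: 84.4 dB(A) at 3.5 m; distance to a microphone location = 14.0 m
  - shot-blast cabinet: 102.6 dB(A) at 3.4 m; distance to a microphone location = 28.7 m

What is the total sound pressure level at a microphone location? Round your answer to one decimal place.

Propagate each source to the receiver with L = L_ref − 20·log₁₀(r/r_ref), then add intensities.
refrigeration condenser: 79.8 − 20·log₁₀(9.6/1.3) = 79.8 − 17.37 = 62.43 dB(A).
exhaust stack: 84.4 − 20·log₁₀(14.0/3.5) = 84.4 − 12.04 = 72.36 dB(A).
shot-blast cabinet: 102.6 − 20·log₁₀(28.7/3.4) = 102.6 − 18.53 = 84.07 dB(A).
Σ 10^(L/10) = 2.743e+08 → L_total = 10·log₁₀(2.743e+08) = 84.38 dB(A).

84.4 dB(A)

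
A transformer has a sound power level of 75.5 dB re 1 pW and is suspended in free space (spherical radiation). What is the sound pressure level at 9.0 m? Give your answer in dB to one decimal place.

Free-field spherical radiation: L_p = L_w − 10·log₁₀(4π·r²), r = 9.0 m.
4π·r² = 1018 m², 10·log₁₀ of that is 30.077 dB.
L_p = 75.5 − 30.077 = 45.42 dB.

45.4 dB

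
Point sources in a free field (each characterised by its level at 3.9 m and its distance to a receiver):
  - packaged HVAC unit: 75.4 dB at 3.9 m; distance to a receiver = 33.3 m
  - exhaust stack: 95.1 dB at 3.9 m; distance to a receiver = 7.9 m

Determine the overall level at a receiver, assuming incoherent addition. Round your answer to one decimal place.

89.0 dB

Propagate each source to the receiver with L = L_ref − 20·log₁₀(r/r_ref), then add intensities.
packaged HVAC unit: 75.4 − 20·log₁₀(33.3/3.9) = 75.4 − 18.63 = 56.77 dB.
exhaust stack: 95.1 − 20·log₁₀(7.9/3.9) = 95.1 − 6.13 = 88.97 dB.
Σ 10^(L/10) = 7.891e+08 → L_total = 10·log₁₀(7.891e+08) = 88.97 dB.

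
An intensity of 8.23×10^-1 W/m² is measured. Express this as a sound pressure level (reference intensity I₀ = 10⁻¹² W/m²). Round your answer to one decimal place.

119.2 dB

I/I₀ = 8.23×10^-1/10⁻¹² = 8.23×10^11, and L = 10·log₁₀(I/I₀).
L = 10·(0.9154 + 11) = 119.15 dB.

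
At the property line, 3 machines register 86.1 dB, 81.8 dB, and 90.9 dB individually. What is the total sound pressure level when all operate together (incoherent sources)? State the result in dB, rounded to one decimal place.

92.5 dB

For uncorrelated sources the intensities add, so convert each level to linear form, sum, and take 10·log₁₀ of the total.
Σ 10^(L/10) = 10^(86.1/10) + 10^(81.8/10) + 10^(90.9/10) = 1.789e+09.
L_total = 10·log₁₀(1.789e+09) = 92.53 dB.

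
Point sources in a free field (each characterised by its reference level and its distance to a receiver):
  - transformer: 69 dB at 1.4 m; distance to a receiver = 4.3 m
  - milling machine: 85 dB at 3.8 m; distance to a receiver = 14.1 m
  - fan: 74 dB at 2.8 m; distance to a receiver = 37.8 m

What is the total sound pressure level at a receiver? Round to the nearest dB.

74 dB

First find each source's level at the receiver (point-source: −20·log₁₀(r/r_ref)), then combine on an intensity basis.
transformer: 69 − 20·log₁₀(4.3/1.4) = 69 − 9.75 = 59.25 dB.
milling machine: 85 − 20·log₁₀(14.1/3.8) = 85 − 11.39 = 73.61 dB.
fan: 74 − 20·log₁₀(37.8/2.8) = 74 − 22.61 = 51.39 dB.
Σ 10^(L/10) = 2.395e+07 → L_total = 10·log₁₀(2.395e+07) = 73.79 dB.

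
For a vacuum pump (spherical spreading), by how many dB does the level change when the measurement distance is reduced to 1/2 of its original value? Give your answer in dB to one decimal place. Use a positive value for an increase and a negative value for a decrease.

A point source loses 6 dB per doubling of distance; generally ΔL = −20·log₁₀(r₂/r₁).
ΔL = −20·log₁₀(0.5) = +6.02 dB.

+6.0 dB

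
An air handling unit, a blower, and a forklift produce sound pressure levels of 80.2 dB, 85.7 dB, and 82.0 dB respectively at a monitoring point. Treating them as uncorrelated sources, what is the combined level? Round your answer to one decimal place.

For uncorrelated sources the intensities add, so convert each level to linear form, sum, and take 10·log₁₀ of the total.
Σ 10^(L/10) = 10^(80.2/10) + 10^(85.7/10) + 10^(82.0/10) = 6.347e+08.
L_total = 10·log₁₀(6.347e+08) = 88.03 dB.

88.0 dB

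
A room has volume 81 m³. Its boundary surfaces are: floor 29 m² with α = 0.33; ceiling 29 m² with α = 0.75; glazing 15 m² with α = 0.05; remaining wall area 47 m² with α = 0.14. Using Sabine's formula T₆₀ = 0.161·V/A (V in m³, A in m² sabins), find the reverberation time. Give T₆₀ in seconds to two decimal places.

Total absorption A = 29·0.33 + 29·0.75 + 15·0.05 + 47·0.14 = 38.65 m² sabins.
T₆₀ = 0.161·V/A = 0.161·81/38.65 = 0.337 s.

0.34 s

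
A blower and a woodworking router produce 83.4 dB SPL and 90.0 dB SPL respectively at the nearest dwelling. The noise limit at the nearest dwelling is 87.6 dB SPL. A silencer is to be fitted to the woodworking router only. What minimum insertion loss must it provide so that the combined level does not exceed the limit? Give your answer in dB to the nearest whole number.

The untreated sources together contribute 10^(83.4/10) = 2.188e+08, i.e. 83.40 dB SPL.
The limit corresponds to 10^(87.6/10) = 5.754e+08; subtracting the fixed part leaves 3.567e+08 for the woodworking router, i.e. 85.52 dB SPL.
Required insertion loss = 90.0 − 85.52 = 4.48 dB.

4 dB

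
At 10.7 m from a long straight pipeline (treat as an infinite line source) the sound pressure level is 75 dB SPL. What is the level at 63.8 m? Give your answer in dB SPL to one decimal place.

For a line source, L₂ = L₁ − 10·log₁₀(r₂/r₁).
L₂ = 75 − 10·log₁₀(63.8/10.7) = 75 − 7.754 = 67.25 dB SPL.

67.2 dB SPL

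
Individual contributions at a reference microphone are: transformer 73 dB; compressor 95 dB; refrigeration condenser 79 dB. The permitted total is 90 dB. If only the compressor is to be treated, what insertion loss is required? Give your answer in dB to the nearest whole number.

5 dB

The untreated sources together contribute 10^(73/10) + 10^(79/10) = 9.939e+07, i.e. 79.97 dB.
To meet 90 dB overall, the treated compressor may contribute at most 10^(90/10) − 9.939e+07 = 9.006e+08, i.e. 89.55 dB.
So the compressor must be reduced from 95 to 89.55 dB: IL = 5.45 dB.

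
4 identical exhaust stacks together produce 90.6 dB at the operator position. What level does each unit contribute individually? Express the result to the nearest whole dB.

85 dB

For N identical incoherent sources L_total = L₁ + 10·log₁₀ N, so L₁ = 90.6 − 10·log₁₀(4) = 90.6 − 6.021.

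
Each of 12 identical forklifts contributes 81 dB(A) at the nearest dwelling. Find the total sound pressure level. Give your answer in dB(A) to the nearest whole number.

N identical incoherent sources raise the level by 10·log₁₀ N.
L_total = 81 + 10·log₁₀(12) = 81 + 10.792 = 91.79 dB(A).

92 dB(A)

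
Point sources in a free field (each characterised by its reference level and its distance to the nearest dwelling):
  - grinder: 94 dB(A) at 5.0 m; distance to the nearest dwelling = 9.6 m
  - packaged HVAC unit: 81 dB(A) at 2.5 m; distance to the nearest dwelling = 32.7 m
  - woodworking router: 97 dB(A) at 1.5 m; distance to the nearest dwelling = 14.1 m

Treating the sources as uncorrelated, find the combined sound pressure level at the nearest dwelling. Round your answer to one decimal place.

First find each source's level at the receiver (point-source: −20·log₁₀(r/r_ref)), then combine on an intensity basis.
grinder: 94 − 20·log₁₀(9.6/5.0) = 94 − 5.67 = 88.33 dB(A).
packaged HVAC unit: 81 − 20·log₁₀(32.7/2.5) = 81 − 22.33 = 58.67 dB(A).
woodworking router: 97 − 20·log₁₀(14.1/1.5) = 97 − 19.46 = 77.54 dB(A).
Σ 10^(L/10) = 7.388e+08 → L_total = 10·log₁₀(7.388e+08) = 88.69 dB(A).

88.7 dB(A)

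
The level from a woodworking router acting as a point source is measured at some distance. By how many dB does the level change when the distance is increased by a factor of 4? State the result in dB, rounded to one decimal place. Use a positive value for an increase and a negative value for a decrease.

With spherical spreading the level changes by −20·log₁₀(r₂/r₁).
ΔL = −20·log₁₀(4) = -12.04 dB.

-12.0 dB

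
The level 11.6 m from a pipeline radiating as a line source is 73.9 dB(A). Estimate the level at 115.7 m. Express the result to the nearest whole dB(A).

64 dB(A)

For a line source, L₂ = L₁ − 10·log₁₀(r₂/r₁).
L₂ = 73.9 − 10·log₁₀(115.7/11.6) = 73.9 − 9.989 = 63.91 dB(A).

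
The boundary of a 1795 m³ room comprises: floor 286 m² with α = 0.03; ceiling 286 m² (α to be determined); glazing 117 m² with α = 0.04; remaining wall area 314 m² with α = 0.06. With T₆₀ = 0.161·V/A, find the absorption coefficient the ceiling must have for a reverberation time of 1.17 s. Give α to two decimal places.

0.75

Required total absorption A = 0.161·1795/1.17 = 247.00 m².
Absorption from the other surfaces = 286·0.03 + 117·0.04 + 314·0.06 = 32.10 m², so the ceiling must supply 214.90 m² over 286 m².
α = 214.90/286 = 0.751.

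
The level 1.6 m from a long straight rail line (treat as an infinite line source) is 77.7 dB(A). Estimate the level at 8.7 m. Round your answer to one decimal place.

For a line source, L₂ = L₁ − 10·log₁₀(r₂/r₁).
L₂ = 77.7 − 10·log₁₀(8.7/1.6) = 77.7 − 7.354 = 70.35 dB(A).

70.3 dB(A)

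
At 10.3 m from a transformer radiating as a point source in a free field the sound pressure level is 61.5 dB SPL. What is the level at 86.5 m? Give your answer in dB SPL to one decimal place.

43.0 dB SPL

For a point source, L₂ = L₁ − 20·log₁₀(r₂/r₁).
L₂ = 61.5 − 20·log₁₀(86.5/10.3) = 61.5 − 18.484 = 43.02 dB SPL.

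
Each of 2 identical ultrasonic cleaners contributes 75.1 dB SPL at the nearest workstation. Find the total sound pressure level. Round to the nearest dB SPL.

78 dB SPL

L_total = L₁ + 10·log₁₀ N for N identical incoherent sources.
L_total = 75.1 + 10·log₁₀(2) = 75.1 + 3.010 = 78.11 dB SPL.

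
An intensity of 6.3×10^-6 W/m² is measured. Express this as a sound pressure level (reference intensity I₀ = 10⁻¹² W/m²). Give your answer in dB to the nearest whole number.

68 dB

Dividing by I₀ shifts the exponent by 12: I/I₀ = 6.3×10^6.
L = 10·(0.7993 + 6) = 67.99 dB.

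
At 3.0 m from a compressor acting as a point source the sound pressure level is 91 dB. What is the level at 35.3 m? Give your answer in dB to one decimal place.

Point-source attenuation: ΔL = 20·log₁₀(r₂/r₁) = 20·log₁₀(35.3/3.0) = 21.413 dB.
L₂ = 91 − 20·log₁₀(35.3/3.0) = 91 − 21.413 = 69.59 dB.

69.6 dB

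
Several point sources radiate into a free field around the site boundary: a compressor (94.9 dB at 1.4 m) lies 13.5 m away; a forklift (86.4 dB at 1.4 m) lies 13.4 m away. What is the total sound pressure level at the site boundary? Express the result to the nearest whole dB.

Apply inverse-square spreading to bring every level to the receiver, then sum 10^(L/10).
compressor: 94.9 − 20·log₁₀(13.5/1.4) = 94.9 − 19.68 = 75.22 dB.
forklift: 86.4 − 20·log₁₀(13.4/1.4) = 86.4 − 19.62 = 66.78 dB.
Σ 10^(L/10) = 3.800e+07 → L_total = 10·log₁₀(3.800e+07) = 75.80 dB.

76 dB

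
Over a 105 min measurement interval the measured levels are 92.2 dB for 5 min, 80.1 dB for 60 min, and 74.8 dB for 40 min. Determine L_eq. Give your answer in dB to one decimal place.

Weight each interval's intensity by its duration and average over T = 105 min:
Σ tᵢ·10^(Lᵢ/10) = 5·10^(92.2/10) + 60·10^(80.1/10) + 40·10^(74.8/10) = 1.565e+10.
L_eq = 10·log₁₀(1.565e+10/105) = 81.73 dB.

81.7 dB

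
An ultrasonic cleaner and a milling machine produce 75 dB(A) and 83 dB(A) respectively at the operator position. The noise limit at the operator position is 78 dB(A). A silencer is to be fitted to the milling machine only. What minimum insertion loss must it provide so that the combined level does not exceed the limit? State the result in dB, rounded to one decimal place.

8.0 dB

Fixed contribution from the other source: Σ 10^(L/10) = 10^(75/10) = 3.162e+07 (75.00 dB(A)).
To meet 78 dB(A) overall, the treated milling machine may contribute at most 10^(78/10) − 3.162e+07 = 3.147e+07, i.e. 74.98 dB(A).
Required insertion loss = 83 − 74.98 = 8.02 dB.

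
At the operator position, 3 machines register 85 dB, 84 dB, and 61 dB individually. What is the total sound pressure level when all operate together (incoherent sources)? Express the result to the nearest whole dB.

For uncorrelated sources the intensities add, so convert each level to linear form, sum, and take 10·log₁₀ of the total.
Σ 10^(L/10) = 10^(85/10) + 10^(84/10) + 10^(61/10) = 5.687e+08.
L_total = 10·log₁₀(5.687e+08) = 87.55 dB.

88 dB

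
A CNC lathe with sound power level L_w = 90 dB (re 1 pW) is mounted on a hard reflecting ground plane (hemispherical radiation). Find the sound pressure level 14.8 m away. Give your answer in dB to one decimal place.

58.6 dB

Free-field hemispherical radiation: L_p = L_w − 10·log₁₀(2π·r²), r = 14.8 m.
2π·r² = 1376 m², 10·log₁₀ of that is 31.387 dB.
L_p = 90 − 31.387 = 58.61 dB.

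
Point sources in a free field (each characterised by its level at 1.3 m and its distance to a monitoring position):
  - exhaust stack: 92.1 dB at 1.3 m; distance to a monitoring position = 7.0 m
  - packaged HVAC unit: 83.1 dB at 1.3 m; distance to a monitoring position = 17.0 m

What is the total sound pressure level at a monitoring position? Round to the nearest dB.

First find each source's level at the receiver (point-source: −20·log₁₀(r/r_ref)), then combine on an intensity basis.
exhaust stack: 92.1 − 20·log₁₀(7.0/1.3) = 92.1 − 14.62 = 77.48 dB.
packaged HVAC unit: 83.1 − 20·log₁₀(17.0/1.3) = 83.1 − 22.33 = 60.77 dB.
Σ 10^(L/10) = 5.713e+07 → L_total = 10·log₁₀(5.713e+07) = 77.57 dB.

78 dB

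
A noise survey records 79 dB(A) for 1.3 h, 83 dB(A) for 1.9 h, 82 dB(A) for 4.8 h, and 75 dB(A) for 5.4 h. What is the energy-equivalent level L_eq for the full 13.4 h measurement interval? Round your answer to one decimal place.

The energy average is taken in the linear domain: L_eq = 10·log₁₀[(Σ tᵢ·10^(Lᵢ/10))/T], T = 13.4 h.
Σ tᵢ·10^(Lᵢ/10) = 1.3·10^(79/10) + 1.9·10^(83/10) + 4.8·10^(82/10) + 5.4·10^(75/10) = 1.414e+09.
L_eq = 10·log₁₀(1.414e+09/13.4) = 80.23 dB(A).

80.2 dB(A)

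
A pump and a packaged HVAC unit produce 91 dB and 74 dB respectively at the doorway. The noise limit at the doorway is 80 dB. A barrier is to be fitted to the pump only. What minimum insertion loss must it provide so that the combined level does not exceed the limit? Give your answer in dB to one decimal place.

12.3 dB

Everything except the pump sums to 10^(74/10) = 2.512e+07 in linear terms, 74.00 dB.
The limit corresponds to 10^(80/10) = 1.000e+08; subtracting the fixed part leaves 7.488e+07 for the pump, i.e. 78.74 dB.
So the pump must be reduced from 91 to 78.74 dB: IL = 12.26 dB.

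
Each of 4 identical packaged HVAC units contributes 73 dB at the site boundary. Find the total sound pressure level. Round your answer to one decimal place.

79.0 dB

With 4 equal, uncorrelated contributions the intensity is 4× that of one unit, giving a rise of 10·log₁₀ 4.
L_total = 73 + 10·log₁₀(4) = 73 + 6.021 = 79.02 dB.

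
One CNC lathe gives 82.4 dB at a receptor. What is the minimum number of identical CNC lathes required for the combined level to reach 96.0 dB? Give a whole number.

The shortfall is 96.0 − 82.4 = 13.6 dB, and N units add 10·log₁₀ N, so need 10·log₁₀ N ≥ 13.6.
N ≥ 10^(13.6/10) = 22.909, so N = 23.

23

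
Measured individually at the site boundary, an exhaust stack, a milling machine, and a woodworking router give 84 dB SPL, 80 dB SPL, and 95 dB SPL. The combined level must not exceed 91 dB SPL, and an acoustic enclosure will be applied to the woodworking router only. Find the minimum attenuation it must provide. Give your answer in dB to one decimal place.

Everything except the woodworking router sums to 10^(84/10) + 10^(80/10) = 3.512e+08 in linear terms, 85.46 dB SPL.
To meet 91 dB SPL overall, the treated woodworking router may contribute at most 10^(91/10) − 3.512e+08 = 9.077e+08, i.e. 89.58 dB SPL.
So the woodworking router must be reduced from 95 to 89.58 dB SPL: IL = 5.42 dB.

5.4 dB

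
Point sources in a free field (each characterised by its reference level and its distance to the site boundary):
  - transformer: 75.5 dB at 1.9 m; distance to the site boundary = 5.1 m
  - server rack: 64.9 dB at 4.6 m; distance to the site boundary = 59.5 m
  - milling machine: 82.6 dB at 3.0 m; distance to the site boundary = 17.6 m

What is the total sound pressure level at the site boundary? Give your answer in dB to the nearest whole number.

70 dB

First find each source's level at the receiver (point-source: −20·log₁₀(r/r_ref)), then combine on an intensity basis.
transformer: 75.5 − 20·log₁₀(5.1/1.9) = 75.5 − 8.58 = 66.92 dB.
server rack: 64.9 − 20·log₁₀(59.5/4.6) = 64.9 − 22.24 = 42.66 dB.
milling machine: 82.6 − 20·log₁₀(17.6/3.0) = 82.6 − 15.37 = 67.23 dB.
Σ 10^(L/10) = 1.023e+07 → L_total = 10·log₁₀(1.023e+07) = 70.10 dB.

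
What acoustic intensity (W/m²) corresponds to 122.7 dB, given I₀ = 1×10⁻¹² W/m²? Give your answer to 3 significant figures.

I = I₀·10^(L/10) = 10⁻¹² × 10^(122.7/10) = 10^(0.270).

1.86 W/m²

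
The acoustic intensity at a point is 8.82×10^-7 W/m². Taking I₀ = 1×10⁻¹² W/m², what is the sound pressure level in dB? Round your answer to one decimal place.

Dividing by I₀ shifts the exponent by 12: I/I₀ = 8.82×10^5.
L = 10·(0.9455 + 5) = 59.45 dB.

59.5 dB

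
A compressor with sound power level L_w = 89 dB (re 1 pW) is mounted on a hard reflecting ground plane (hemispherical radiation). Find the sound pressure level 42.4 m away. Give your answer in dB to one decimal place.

48.5 dB

L_p = L_w − 10·log₁₀(2π·r²) with r = 42.4 m.
2π·r² = 1.13e+04 m², 10·log₁₀ of that is 40.529 dB.
L_p = 89 − 40.529 = 48.47 dB.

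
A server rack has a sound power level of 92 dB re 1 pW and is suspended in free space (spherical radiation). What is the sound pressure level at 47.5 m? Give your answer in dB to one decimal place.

47.5 dB

L_p = L_w − 10·log₁₀(4π·r²) with r = 47.5 m.
4π·r² = 2.835e+04 m², 10·log₁₀ of that is 44.526 dB.
L_p = 92 − 44.526 = 47.47 dB.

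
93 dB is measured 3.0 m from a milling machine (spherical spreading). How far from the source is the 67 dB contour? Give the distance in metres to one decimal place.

Point-source spreading drops the level by 20·log₁₀(r₂/r₁); inverting, r₂/r₁ = 10^(ΔL/20).
r₂ = 3.0·10^((93−67)/20) = 3.0·10^(26.0/20) = 59.86 m.

59.9 m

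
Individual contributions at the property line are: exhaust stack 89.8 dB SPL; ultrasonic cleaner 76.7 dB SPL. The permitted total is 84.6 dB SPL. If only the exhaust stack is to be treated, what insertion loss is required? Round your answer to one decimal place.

Everything except the exhaust stack sums to 10^(76.7/10) = 4.677e+07 in linear terms, 76.70 dB SPL.
To meet 84.6 dB SPL overall, the treated exhaust stack may contribute at most 10^(84.6/10) − 4.677e+07 = 2.416e+08, i.e. 83.83 dB SPL.
So the exhaust stack must be reduced from 89.8 to 83.83 dB SPL: IL = 5.97 dB.

6.0 dB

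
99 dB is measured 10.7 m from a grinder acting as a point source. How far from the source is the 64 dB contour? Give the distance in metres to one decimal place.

601.7 m

The 35.0 dB drop corresponds to a distance ratio of 10^(35.0/20) for a point source.
r₂ = 10.7·10^((99−64)/20) = 10.7·10^(35.0/20) = 601.71 m.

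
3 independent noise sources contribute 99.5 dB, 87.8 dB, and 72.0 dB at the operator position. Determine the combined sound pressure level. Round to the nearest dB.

100 dB

Incoherent sources combine by intensity addition: L_total = 10·log₁₀(Σ 10^(L_i/10)).
Σ 10^(L/10) = 10^(99.5/10) + 10^(87.8/10) + 10^(72.0/10) = 9.531e+09.
L_total = 10·log₁₀(9.531e+09) = 99.79 dB.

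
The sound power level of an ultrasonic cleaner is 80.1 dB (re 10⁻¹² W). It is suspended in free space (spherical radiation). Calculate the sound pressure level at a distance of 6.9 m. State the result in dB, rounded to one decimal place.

L_p = L_w − 10·log₁₀(4π·r²) with r = 6.9 m.
4π·r² = 598.3 m², 10·log₁₀ of that is 27.769 dB.
L_p = 80.1 − 27.769 = 52.33 dB.

52.3 dB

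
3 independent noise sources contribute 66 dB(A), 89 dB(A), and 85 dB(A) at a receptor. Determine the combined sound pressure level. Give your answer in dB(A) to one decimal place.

Incoherent sources combine by intensity addition: L_total = 10·log₁₀(Σ 10^(L_i/10)).
Σ 10^(L/10) = 10^(66/10) + 10^(89/10) + 10^(85/10) = 1.115e+09.
L_total = 10·log₁₀(1.115e+09) = 90.47 dB(A).

90.5 dB(A)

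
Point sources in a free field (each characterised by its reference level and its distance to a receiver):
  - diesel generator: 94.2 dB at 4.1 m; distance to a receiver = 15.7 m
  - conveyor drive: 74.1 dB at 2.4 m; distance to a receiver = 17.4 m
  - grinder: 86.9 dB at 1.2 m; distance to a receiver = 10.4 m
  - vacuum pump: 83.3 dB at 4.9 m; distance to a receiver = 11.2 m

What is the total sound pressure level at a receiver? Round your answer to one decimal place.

83.6 dB

First find each source's level at the receiver (point-source: −20·log₁₀(r/r_ref)), then combine on an intensity basis.
diesel generator: 94.2 − 20·log₁₀(15.7/4.1) = 94.2 − 11.66 = 82.54 dB.
conveyor drive: 74.1 − 20·log₁₀(17.4/2.4) = 74.1 − 17.21 = 56.89 dB.
grinder: 86.9 − 20·log₁₀(10.4/1.2) = 86.9 − 18.76 = 68.14 dB.
vacuum pump: 83.3 − 20·log₁₀(11.2/4.9) = 83.3 − 7.18 = 76.12 dB.
Σ 10^(L/10) = 2.273e+08 → L_total = 10·log₁₀(2.273e+08) = 83.57 dB.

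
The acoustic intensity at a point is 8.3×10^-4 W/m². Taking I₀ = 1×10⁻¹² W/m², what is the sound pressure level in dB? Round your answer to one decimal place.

Dividing by I₀ shifts the exponent by 12: I/I₀ = 8.3×10^8.
L = 10·(0.9191 + 8) = 89.19 dB.

89.2 dB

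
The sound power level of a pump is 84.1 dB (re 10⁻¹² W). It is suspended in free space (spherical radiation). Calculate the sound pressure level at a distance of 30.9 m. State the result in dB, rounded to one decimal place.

43.3 dB

The power spreads over a sphere of area 4π·r², so L_p = L_w − 10·log₁₀(4π·r²).
4π·r² = 1.2e+04 m², 10·log₁₀ of that is 40.791 dB.
L_p = 84.1 − 40.791 = 43.31 dB.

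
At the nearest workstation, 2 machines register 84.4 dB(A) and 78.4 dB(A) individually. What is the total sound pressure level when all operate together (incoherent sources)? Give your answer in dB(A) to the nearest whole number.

For uncorrelated sources the intensities add, so convert each level to linear form, sum, and take 10·log₁₀ of the total.
Σ 10^(L/10) = 10^(84.4/10) + 10^(78.4/10) = 3.446e+08.
L_total = 10·log₁₀(3.446e+08) = 85.37 dB(A).

85 dB(A)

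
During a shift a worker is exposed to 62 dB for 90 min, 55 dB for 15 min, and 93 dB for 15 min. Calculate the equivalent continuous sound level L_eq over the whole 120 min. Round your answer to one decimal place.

L_eq = 10·log₁₀[(1/T)·Σ tᵢ·10^(Lᵢ/10)] with T = 120 min.
Σ tᵢ·10^(Lᵢ/10) = 90·10^(62/10) + 15·10^(55/10) + 15·10^(93/10) = 3.008e+10.
L_eq = 10·log₁₀(3.008e+10/120) = 83.99 dB.

84.0 dB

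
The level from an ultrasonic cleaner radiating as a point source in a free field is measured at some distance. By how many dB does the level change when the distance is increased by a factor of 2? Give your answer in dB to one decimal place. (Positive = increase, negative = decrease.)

With spherical spreading the level changes by −20·log₁₀(r₂/r₁).
ΔL = −20·log₁₀(2) = -6.02 dB.

-6.0 dB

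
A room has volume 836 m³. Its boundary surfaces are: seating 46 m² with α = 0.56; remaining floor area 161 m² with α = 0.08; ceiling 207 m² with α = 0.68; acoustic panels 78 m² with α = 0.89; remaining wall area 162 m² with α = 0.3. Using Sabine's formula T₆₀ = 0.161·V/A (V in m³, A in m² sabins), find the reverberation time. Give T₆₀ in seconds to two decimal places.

0.45 s

Summing Sᵢαᵢ: 46·0.56 + 161·0.08 + 207·0.68 + 78·0.89 + 162·0.3 = 297.42 m².
T₆₀ = 0.161 × 836 / 297.42 = 0.453 s.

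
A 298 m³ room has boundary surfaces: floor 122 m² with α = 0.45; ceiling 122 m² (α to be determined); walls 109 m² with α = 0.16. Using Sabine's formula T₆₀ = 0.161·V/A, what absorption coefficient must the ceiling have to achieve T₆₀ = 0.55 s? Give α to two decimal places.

0.12

From T₆₀ = 0.161·V/A, the target T₆₀ = 0.55 s needs A = 0.161·298/0.55 = 87.23 m².
Absorption from the other surfaces = 122·0.45 + 109·0.16 = 72.34 m², so the ceiling must supply 14.89 m² over 122 m².
α = 14.89/122 = 0.122.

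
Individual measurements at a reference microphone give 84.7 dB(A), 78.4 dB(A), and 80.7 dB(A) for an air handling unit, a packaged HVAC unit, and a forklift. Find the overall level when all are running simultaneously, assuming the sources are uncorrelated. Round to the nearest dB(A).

87 dB(A)

For uncorrelated sources the intensities add, so convert each level to linear form, sum, and take 10·log₁₀ of the total.
Σ 10^(L/10) = 10^(84.7/10) + 10^(78.4/10) + 10^(80.7/10) = 4.818e+08.
L_total = 10·log₁₀(4.818e+08) = 86.83 dB(A).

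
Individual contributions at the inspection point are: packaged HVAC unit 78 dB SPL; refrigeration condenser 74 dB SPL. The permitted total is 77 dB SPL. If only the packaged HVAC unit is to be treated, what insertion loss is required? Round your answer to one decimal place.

Everything except the packaged HVAC unit sums to 10^(74/10) = 2.512e+07 in linear terms, 74.00 dB SPL.
The limit corresponds to 10^(77/10) = 5.012e+07; subtracting the fixed part leaves 2.500e+07 for the packaged HVAC unit, i.e. 73.98 dB SPL.
So the packaged HVAC unit must be reduced from 78 to 73.98 dB SPL: IL = 4.02 dB.

4.0 dB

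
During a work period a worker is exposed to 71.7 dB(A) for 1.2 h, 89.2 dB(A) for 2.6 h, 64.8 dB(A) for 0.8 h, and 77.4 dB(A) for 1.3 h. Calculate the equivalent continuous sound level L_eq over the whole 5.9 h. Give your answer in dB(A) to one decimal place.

Weight each interval's intensity by its duration and average over T = 5.9 h:
Σ tᵢ·10^(Lᵢ/10) = 1.2·10^(71.7/10) + 2.6·10^(89.2/10) + 0.8·10^(64.8/10) + 1.3·10^(77.4/10) = 2.254e+09.
L_eq = 10·log₁₀(2.254e+09/5.9) = 85.82 dB(A).

85.8 dB(A)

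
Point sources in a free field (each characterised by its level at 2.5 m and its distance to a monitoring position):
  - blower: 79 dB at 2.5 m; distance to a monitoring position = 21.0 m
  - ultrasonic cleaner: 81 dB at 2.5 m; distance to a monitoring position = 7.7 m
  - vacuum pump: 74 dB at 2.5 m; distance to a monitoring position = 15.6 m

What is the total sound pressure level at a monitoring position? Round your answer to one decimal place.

71.8 dB

First find each source's level at the receiver (point-source: −20·log₁₀(r/r_ref)), then combine on an intensity basis.
blower: 79 − 20·log₁₀(21.0/2.5) = 79 − 18.49 = 60.51 dB.
ultrasonic cleaner: 81 − 20·log₁₀(7.7/2.5) = 81 − 9.77 = 71.23 dB.
vacuum pump: 74 − 20·log₁₀(15.6/2.5) = 74 − 15.90 = 58.10 dB.
Σ 10^(L/10) = 1.504e+07 → L_total = 10·log₁₀(1.504e+07) = 71.77 dB.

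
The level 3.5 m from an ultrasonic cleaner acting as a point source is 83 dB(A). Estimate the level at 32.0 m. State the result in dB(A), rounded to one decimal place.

Point-source attenuation: ΔL = 20·log₁₀(r₂/r₁) = 20·log₁₀(32.0/3.5) = 19.222 dB.
L₂ = 83 − 20·log₁₀(32.0/3.5) = 83 − 19.222 = 63.78 dB(A).

63.8 dB(A)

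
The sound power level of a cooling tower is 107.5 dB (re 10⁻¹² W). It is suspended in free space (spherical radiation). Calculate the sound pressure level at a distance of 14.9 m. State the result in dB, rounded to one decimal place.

73.0 dB

Free-field spherical radiation: L_p = L_w − 10·log₁₀(4π·r²), r = 14.9 m.
4π·r² = 2790 m², 10·log₁₀ of that is 34.456 dB.
L_p = 107.5 − 34.456 = 73.04 dB.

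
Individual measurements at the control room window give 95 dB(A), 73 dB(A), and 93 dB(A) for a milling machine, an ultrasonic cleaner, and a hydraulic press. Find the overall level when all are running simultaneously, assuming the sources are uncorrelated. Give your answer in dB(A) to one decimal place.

97.1 dB(A)

Incoherent sources combine by intensity addition: L_total = 10·log₁₀(Σ 10^(L_i/10)).
Σ 10^(L/10) = 10^(95/10) + 10^(73/10) + 10^(93/10) = 5.177e+09.
L_total = 10·log₁₀(5.177e+09) = 97.14 dB(A).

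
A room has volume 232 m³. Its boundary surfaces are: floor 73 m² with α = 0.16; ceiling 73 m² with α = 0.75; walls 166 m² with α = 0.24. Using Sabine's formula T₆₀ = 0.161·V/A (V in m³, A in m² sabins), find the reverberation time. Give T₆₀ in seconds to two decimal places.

0.35 s

Summing Sᵢαᵢ: 73·0.16 + 73·0.75 + 166·0.24 = 106.27 m².
T₆₀ = 0.161 × 232 / 106.27 = 0.351 s.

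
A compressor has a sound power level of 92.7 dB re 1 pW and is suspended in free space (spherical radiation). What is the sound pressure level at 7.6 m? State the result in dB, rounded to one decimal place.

The power spreads over a sphere of area 4π·r², so L_p = L_w − 10·log₁₀(4π·r²).
4π·r² = 725.8 m², 10·log₁₀ of that is 28.608 dB.
L_p = 92.7 − 28.608 = 64.09 dB.

64.1 dB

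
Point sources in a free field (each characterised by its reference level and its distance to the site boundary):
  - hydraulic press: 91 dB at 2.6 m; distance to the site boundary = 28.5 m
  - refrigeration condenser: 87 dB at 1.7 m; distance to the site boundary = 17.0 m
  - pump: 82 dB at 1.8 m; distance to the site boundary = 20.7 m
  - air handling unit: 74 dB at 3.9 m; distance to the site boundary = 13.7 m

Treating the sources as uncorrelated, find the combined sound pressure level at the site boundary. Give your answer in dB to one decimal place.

72.7 dB

Apply inverse-square spreading to bring every level to the receiver, then sum 10^(L/10).
hydraulic press: 91 − 20·log₁₀(28.5/2.6) = 91 − 20.80 = 70.20 dB.
refrigeration condenser: 87 − 20·log₁₀(17.0/1.7) = 87 − 20.00 = 67.00 dB.
pump: 82 − 20·log₁₀(20.7/1.8) = 82 − 21.21 = 60.79 dB.
air handling unit: 74 − 20·log₁₀(13.7/3.9) = 74 − 10.91 = 63.09 dB.
Σ 10^(L/10) = 1.872e+07 → L_total = 10·log₁₀(1.872e+07) = 72.72 dB.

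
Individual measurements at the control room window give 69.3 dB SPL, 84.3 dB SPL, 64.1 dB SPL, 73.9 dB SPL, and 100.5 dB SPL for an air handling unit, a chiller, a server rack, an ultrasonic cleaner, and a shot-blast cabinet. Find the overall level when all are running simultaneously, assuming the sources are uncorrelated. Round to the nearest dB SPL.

101 dB SPL

Incoherent sources combine by intensity addition: L_total = 10·log₁₀(Σ 10^(L_i/10)).
Σ 10^(L/10) = 10^(69.3/10) + 10^(84.3/10) + 10^(64.1/10) + 10^(73.9/10) + 10^(100.5/10) = 1.152e+10.
L_total = 10·log₁₀(1.152e+10) = 100.62 dB SPL.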